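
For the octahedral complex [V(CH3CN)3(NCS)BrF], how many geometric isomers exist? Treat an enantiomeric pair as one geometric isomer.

In an octahedral complex each vertex has one trans partner and four cis neighbours.
There are 4 geometric isomers: CH3CN mer (3 arrangements); CH3CN fac (chiral).

4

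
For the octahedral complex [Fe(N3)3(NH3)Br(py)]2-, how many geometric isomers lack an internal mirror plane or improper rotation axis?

There are 4 geometric isomers: N3 mer (3 arrangements); N3 fac (chiral).
One of these lacks any improper symmetry element and so occurs as an enantiomeric pair, giving 4 + 1 = 5 stereoisomers in total.

1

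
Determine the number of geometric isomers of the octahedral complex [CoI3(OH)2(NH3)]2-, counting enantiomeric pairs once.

3

The distinct arrangements are (3 in all): I mer, OH trans; I mer, OH cis; I fac, OH cis.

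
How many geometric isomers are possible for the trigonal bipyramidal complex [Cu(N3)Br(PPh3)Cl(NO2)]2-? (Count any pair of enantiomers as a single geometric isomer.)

Systematic enumeration (placing each ligand type in turn and discarding arrangements equivalent by rotation or reflection) gives 10 geometric isomers.

10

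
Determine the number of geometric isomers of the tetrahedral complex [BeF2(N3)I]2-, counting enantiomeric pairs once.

1

Only one geometric arrangement is possible.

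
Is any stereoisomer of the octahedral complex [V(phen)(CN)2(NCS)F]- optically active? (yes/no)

Each phen is bidentate and must span two cis positions.
The distinct arrangements are (4 in all): CN trans; CN cis (3 arrangements, 2 chiral).
Of these, 2 lack any improper symmetry element and so occur as enantiomeric pairs, giving 4 + 2 = 6 stereoisomers in total.

yes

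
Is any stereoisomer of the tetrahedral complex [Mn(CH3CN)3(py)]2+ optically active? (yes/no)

Only one geometric arrangement is possible.

no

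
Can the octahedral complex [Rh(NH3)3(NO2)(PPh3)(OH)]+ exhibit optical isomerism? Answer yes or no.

Working through the distinct placements yields 4 geometric isomers: NH3 mer (3 arrangements); NH3 fac (chiral).
One of these lacks any improper symmetry element and so occurs as an enantiomeric pair, giving 4 + 1 = 5 stereoisomers in total.

yes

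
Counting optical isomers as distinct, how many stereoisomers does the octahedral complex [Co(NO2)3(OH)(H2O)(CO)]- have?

An octahedron has six vertices in three trans pairs; every non-trans pair is cis.
The distinct arrangements are (4 in all): NO2 mer (3 arrangements); NO2 fac (chiral).
One of these lacks any improper symmetry element and so occurs as an enantiomeric pair, giving 4 + 1 = 5 stereoisomers in total.

5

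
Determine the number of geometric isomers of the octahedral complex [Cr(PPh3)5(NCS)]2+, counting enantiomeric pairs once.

1

Only one geometric arrangement is possible.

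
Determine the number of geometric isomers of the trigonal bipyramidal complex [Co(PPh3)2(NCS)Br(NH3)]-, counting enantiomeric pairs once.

A trigonal bipyramid has two axial and three equatorial sites, which are chemically inequivalent.
Systematic enumeration (placing each ligand type in turn and discarding arrangements equivalent by rotation or reflection) gives 7 geometric isomers.

7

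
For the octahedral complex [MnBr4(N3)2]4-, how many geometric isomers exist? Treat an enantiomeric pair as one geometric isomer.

An octahedron has six vertices in three trans pairs; every non-trans pair is cis.
Working through the distinct placements yields 2 geometric isomers: N3 trans; N3 cis.

2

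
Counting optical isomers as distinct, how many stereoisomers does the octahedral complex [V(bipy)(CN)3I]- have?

An octahedron has six vertices in three trans pairs; every non-trans pair is cis.
Each bipy is bidentate and must span two cis positions.
The distinct arrangements are (2 in all): CN mer; CN fac.
Each arrangement has an internal mirror plane or centre of symmetry, so none is chiral.

2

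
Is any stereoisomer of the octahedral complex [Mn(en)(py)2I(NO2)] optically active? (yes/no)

yes

Each en is bidentate and must span two cis positions.
The distinct arrangements are (4 in all): py cis (3 arrangements, 2 chiral); py trans.
Of these, 2 lack any improper symmetry element and so occur as enantiomeric pairs, giving 4 + 2 = 6 stereoisomers in total.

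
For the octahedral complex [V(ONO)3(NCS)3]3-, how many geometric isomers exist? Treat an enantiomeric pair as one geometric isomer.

The six octahedral sites form three mutually perpendicular trans pairs.
Working through the distinct placements yields 2 geometric isomers: ONO mer; ONO fac.

2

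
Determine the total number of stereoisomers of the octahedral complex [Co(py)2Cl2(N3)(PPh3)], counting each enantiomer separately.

8

The six octahedral sites form three mutually perpendicular trans pairs.
Working through the distinct placements yields 6 geometric isomers: py trans, Cl trans; py cis, Cl trans; py trans, Cl cis; py cis, Cl cis (3 arrangements, 2 chiral).
Of these, 2 lack any improper symmetry element and so occur as enantiomeric pairs, giving 6 + 2 = 8 stereoisomers in total.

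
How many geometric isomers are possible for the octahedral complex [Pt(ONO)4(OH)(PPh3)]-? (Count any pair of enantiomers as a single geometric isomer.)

Working through the distinct placements yields 2 geometric isomers: OH and PPh3 mutually cis; OH and PPh3 mutually trans.

2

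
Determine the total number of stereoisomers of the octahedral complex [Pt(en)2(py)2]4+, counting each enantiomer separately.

An octahedron has six vertices in three trans pairs; every non-trans pair is cis.
Each en is bidentate and must span two cis positions.
Working through the distinct placements yields 2 geometric isomers: py trans; py cis (chiral).
One of these lacks any improper symmetry element and so occurs as an enantiomeric pair, giving 2 + 1 = 3 stereoisomers in total.

3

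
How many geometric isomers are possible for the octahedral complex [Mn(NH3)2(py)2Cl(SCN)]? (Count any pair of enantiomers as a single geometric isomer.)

In an octahedral complex each vertex has one trans partner and four cis neighbours.
Working through the distinct placements yields 6 geometric isomers: NH3 cis, py trans; NH3 cis, py cis (3 arrangements, 2 chiral); NH3 trans, py trans; NH3 trans, py cis.

6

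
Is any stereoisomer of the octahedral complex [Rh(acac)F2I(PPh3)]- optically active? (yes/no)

In an octahedral complex each vertex has one trans partner and four cis neighbours.
Each acac is bidentate and must span two cis positions.
The distinct arrangements are (4 in all): F trans; F cis (3 arrangements, 2 chiral).
Of these, 2 lack any improper symmetry element and so occur as enantiomeric pairs, giving 4 + 2 = 6 stereoisomers in total.

yes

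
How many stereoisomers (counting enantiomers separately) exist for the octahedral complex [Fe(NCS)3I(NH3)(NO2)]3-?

5

The six octahedral sites form three mutually perpendicular trans pairs.
There are 4 geometric isomers: NCS mer (3 arrangements); NCS fac (chiral).
One of these lacks any improper symmetry element and so occurs as an enantiomeric pair, giving 4 + 1 = 5 stereoisomers in total.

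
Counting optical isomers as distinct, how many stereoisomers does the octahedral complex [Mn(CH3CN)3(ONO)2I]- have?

3

The six octahedral sites form three mutually perpendicular trans pairs.
The distinct arrangements are (3 in all): CH3CN mer, ONO trans; CH3CN mer, ONO cis; CH3CN fac, ONO cis.
Each arrangement has an internal mirror plane or centre of symmetry, so none is chiral.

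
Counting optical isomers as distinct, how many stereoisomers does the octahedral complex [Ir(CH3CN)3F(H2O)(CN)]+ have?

The six octahedral sites form three mutually perpendicular trans pairs.
The distinct arrangements are (4 in all): CH3CN mer (3 arrangements); CH3CN fac (chiral).
One of these lacks any improper symmetry element and so occurs as an enantiomeric pair, giving 4 + 1 = 5 stereoisomers in total.

5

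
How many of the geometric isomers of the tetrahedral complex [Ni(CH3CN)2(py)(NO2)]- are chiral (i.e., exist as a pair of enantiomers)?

All four vertices of a tetrahedron are equivalent and mutually adjacent, so cis/trans isomerism cannot arise.
Only one geometric arrangement is possible.

0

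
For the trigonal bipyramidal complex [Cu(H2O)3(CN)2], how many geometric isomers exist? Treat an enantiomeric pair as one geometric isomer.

3

In a trigonal bipyramid the two axial positions differ from the three equatorial ones.
Working through the distinct placements yields 3 geometric isomers: CN both axial; CN one axial, one equatorial; CN both equatorial.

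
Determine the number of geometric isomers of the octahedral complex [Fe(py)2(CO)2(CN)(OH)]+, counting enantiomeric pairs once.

6

Working through the distinct placements yields 6 geometric isomers: py trans, CO cis; py cis, CO cis (3 arrangements, 2 chiral); py trans, CO trans; py cis, CO trans.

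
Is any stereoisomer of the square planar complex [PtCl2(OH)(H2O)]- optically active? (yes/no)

no

The distinct arrangements are (2 in all): Cl cis; Cl trans.
Each arrangement has an internal mirror plane or centre of symmetry, so none is chiral.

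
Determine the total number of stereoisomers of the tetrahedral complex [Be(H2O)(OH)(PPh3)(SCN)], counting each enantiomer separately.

2

Only one geometric arrangement is possible; it has no improper symmetry element, so it exists as a pair of enantiomers (2 stereoisomers).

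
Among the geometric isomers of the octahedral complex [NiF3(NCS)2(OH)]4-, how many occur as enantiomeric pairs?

In an octahedral complex each vertex has one trans partner and four cis neighbours.
The distinct arrangements are (3 in all): F mer, NCS cis; F mer, NCS trans; F fac, NCS cis.
Each arrangement has an internal mirror plane or centre of symmetry, so none is chiral.

0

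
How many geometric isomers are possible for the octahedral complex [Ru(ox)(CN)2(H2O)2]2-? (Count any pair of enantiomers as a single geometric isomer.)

In an octahedral complex each vertex has one trans partner and four cis neighbours.
Each ox is bidentate and must span two cis positions.
The distinct arrangements are (3 in all): CN trans, H2O cis; CN cis, H2O cis (chiral); CN cis, H2O trans.

3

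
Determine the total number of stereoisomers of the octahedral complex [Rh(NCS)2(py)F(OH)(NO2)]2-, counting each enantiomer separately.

In an octahedral complex each vertex has one trans partner and four cis neighbours.
Placing the ligands in turn and identifying arrangements related by rotation or reflection leaves 9 distinct geometric isomers.
Of these, 6 lack any improper symmetry element and so occur as enantiomeric pairs, giving 9 + 6 = 15 stereoisomers in total.

15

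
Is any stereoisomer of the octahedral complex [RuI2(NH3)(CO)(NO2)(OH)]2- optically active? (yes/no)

yes

Systematic enumeration (placing each ligand type in turn and discarding arrangements equivalent by rotation or reflection) gives 9 geometric isomers.
Of these, 6 lack any improper symmetry element and so occur as enantiomeric pairs, giving 9 + 6 = 15 stereoisomers in total.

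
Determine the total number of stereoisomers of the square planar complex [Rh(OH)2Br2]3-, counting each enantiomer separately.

2

A square has two trans pairs of vertices; adjacent vertices are cis.
Working through the distinct placements yields 2 geometric isomers: OH cis; OH trans.
Each arrangement has an internal mirror plane or centre of symmetry, so none is chiral.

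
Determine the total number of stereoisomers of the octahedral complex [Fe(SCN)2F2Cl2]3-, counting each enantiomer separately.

In an octahedral complex each vertex has one trans partner and four cis neighbours.
The distinct arrangements are (5 in all): SCN trans, F trans, Cl trans; SCN cis, F cis, Cl trans; SCN trans, F cis, Cl cis; SCN cis, F cis, Cl cis (chiral); SCN cis, F trans, Cl cis.
One of these lacks any improper symmetry element and so occurs as an enantiomeric pair, giving 5 + 1 = 6 stereoisomers in total.

6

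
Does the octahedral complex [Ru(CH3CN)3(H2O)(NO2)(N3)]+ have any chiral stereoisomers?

Systematic placement gives 4 geometric isomers: CH3CN mer (3 arrangements); CH3CN fac (chiral).
One of these lacks any improper symmetry element and so occurs as an enantiomeric pair, giving 4 + 1 = 5 stereoisomers in total.

yes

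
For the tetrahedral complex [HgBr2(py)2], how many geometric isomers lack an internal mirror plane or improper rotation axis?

All four vertices of a tetrahedron are equivalent and mutually adjacent, so cis/trans isomerism cannot arise.
Only one geometric arrangement is possible.

0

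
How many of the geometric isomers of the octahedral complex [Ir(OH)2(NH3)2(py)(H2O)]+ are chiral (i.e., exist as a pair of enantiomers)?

An octahedron has six vertices in three trans pairs; every non-trans pair is cis.
Working through the distinct placements yields 6 geometric isomers: OH cis, NH3 cis (3 arrangements, 2 chiral); OH trans, NH3 cis; OH cis, NH3 trans; OH trans, NH3 trans.
Of these, 2 lack any improper symmetry element and so occur as enantiomeric pairs, giving 6 + 2 = 8 stereoisomers in total.

2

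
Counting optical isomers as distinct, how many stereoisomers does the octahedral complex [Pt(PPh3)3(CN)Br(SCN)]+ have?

5

The six octahedral sites form three mutually perpendicular trans pairs.
The distinct arrangements are (4 in all): PPh3 mer (3 arrangements); PPh3 fac (chiral).
One of these lacks any improper symmetry element and so occurs as an enantiomeric pair, giving 4 + 1 = 5 stereoisomers in total.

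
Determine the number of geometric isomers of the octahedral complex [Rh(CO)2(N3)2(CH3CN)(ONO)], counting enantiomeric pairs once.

6

Systematic placement gives 6 geometric isomers: CO cis, N3 cis (3 arrangements, 2 chiral); CO cis, N3 trans; CO trans, N3 cis; CO trans, N3 trans.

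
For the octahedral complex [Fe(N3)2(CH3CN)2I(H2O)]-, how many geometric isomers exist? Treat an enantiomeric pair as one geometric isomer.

The six octahedral sites form three mutually perpendicular trans pairs.
The distinct arrangements are (6 in all): N3 trans, CH3CN trans; N3 cis, CH3CN trans; N3 trans, CH3CN cis; N3 cis, CH3CN cis (3 arrangements, 2 chiral).

6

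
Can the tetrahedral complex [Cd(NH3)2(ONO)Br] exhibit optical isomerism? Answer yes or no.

Only one geometric arrangement is possible.

no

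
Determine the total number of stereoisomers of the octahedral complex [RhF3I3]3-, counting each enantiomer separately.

The six octahedral sites form three mutually perpendicular trans pairs.
There are 2 geometric isomers: F mer; F fac.
Each arrangement has an internal mirror plane or centre of symmetry, so none is chiral.

2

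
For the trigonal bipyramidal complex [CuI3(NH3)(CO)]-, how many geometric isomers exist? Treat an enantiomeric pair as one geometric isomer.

A trigonal bipyramid has two axial and three equatorial sites, which are chemically inequivalent.
The distinct arrangements are (4 in all): NH3 equatorial, CO axial; NH3 axial, CO axial; NH3 equatorial, CO equatorial; NH3 axial, CO equatorial.

4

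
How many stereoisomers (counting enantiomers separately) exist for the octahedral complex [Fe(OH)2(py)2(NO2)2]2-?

An octahedron has six vertices in three trans pairs; every non-trans pair is cis.
The distinct arrangements are (5 in all): OH trans, py trans, NO2 trans; OH cis, py cis, NO2 trans; OH cis, py trans, NO2 cis; OH cis, py cis, NO2 cis (chiral); OH trans, py cis, NO2 cis.
One of these lacks any improper symmetry element and so occurs as an enantiomeric pair, giving 5 + 1 = 6 stereoisomers in total.

6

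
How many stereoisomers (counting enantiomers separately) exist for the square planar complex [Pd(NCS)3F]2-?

Only one geometric arrangement is possible.

1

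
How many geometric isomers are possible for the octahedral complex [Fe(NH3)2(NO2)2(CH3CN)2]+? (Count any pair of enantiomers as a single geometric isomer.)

5

In an octahedral complex each vertex has one trans partner and four cis neighbours.
There are 5 geometric isomers: NH3 trans, NO2 trans, CH3CN trans; NH3 cis, NO2 cis, CH3CN trans; NH3 cis, NO2 trans, CH3CN cis; NH3 cis, NO2 cis, CH3CN cis (chiral); NH3 trans, NO2 cis, CH3CN cis.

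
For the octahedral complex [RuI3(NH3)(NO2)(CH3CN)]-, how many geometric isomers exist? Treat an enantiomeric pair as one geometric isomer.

There are 4 geometric isomers: I mer (3 arrangements); I fac (chiral).

4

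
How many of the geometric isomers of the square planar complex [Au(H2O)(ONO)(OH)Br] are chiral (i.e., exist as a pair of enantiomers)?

0

Systematic placement gives 3 geometric isomers: (Br/OH trans, H2O/ONO trans); (Br/ONO trans, H2O/OH trans); (Br/H2O trans, OH/ONO trans).
Each arrangement has an internal mirror plane or centre of symmetry, so none is chiral.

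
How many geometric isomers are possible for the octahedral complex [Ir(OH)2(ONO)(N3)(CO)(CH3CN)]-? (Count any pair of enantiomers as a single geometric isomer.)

9

In an octahedral complex each vertex has one trans partner and four cis neighbours.
Systematic enumeration (placing each ligand type in turn and discarding arrangements equivalent by rotation or reflection) gives 9 geometric isomers.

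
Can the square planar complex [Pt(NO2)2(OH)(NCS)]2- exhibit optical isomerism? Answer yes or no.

no

Systematic placement gives 2 geometric isomers: NO2 cis; NO2 trans.
Each arrangement has an internal mirror plane or centre of symmetry, so none is chiral.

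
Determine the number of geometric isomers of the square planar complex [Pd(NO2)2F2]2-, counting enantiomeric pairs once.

2

A square has two trans pairs of vertices; adjacent vertices are cis.
Systematic placement gives 2 geometric isomers: NO2 cis; NO2 trans.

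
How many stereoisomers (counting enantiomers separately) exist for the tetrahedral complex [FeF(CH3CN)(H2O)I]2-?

2

All four vertices of a tetrahedron are equivalent and mutually adjacent, so cis/trans isomerism cannot arise.
Only one geometric arrangement is possible; it has no improper symmetry element, so it exists as a pair of enantiomers (2 stereoisomers).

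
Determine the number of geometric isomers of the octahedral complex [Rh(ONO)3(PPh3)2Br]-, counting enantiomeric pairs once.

3

Systematic placement gives 3 geometric isomers: ONO mer, PPh3 trans; ONO fac, PPh3 cis; ONO mer, PPh3 cis.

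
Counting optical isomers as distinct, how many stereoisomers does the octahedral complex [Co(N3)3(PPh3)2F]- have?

3

The distinct arrangements are (3 in all): N3 mer, PPh3 trans; N3 fac, PPh3 cis; N3 mer, PPh3 cis.
Each arrangement has an internal mirror plane or centre of symmetry, so none is chiral.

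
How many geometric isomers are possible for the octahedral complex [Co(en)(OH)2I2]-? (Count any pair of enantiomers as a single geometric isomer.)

In an octahedral complex each vertex has one trans partner and four cis neighbours.
Each en is bidentate and must span two cis positions.
There are 3 geometric isomers: OH cis, I trans; OH cis, I cis (chiral); OH trans, I cis.

3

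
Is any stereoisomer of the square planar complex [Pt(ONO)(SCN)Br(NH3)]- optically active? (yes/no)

no

Working through the distinct placements yields 3 geometric isomers: (Br/ONO trans, NH3/SCN trans); (Br/SCN trans, NH3/ONO trans); (Br/NH3 trans, ONO/SCN trans).
Each arrangement has an internal mirror plane or centre of symmetry, so none is chiral.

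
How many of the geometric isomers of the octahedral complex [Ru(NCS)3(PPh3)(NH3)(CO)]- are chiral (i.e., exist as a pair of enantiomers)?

In an octahedral complex each vertex has one trans partner and four cis neighbours.
Systematic placement gives 4 geometric isomers: NCS mer (3 arrangements); NCS fac (chiral).
One of these lacks any improper symmetry element and so occurs as an enantiomeric pair, giving 4 + 1 = 5 stereoisomers in total.

1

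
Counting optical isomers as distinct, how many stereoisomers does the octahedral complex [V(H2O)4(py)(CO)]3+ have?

2

There are 2 geometric isomers: py and CO mutually cis; py and CO mutually trans.
Each arrangement has an internal mirror plane or centre of symmetry, so none is chiral.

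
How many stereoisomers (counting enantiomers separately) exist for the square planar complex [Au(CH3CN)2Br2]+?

A square has two trans pairs of vertices; adjacent vertices are cis.
There are 2 geometric isomers: CH3CN cis; CH3CN trans.
Each arrangement has an internal mirror plane or centre of symmetry, so none is chiral.

2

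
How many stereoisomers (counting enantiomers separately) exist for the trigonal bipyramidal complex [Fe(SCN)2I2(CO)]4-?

Exhaustive case analysis gives 5 geometric isomers.
One of these lacks any improper symmetry element and so occurs as an enantiomeric pair, giving 5 + 1 = 6 stereoisomers in total.

6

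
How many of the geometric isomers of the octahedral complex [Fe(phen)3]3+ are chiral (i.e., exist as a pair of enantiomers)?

1

In an octahedral complex each vertex has one trans partner and four cis neighbours.
Each phen is bidentate and must span two cis positions.
Only one geometric arrangement is possible; it has no improper symmetry element, so it exists as a pair of enantiomers (2 stereoisomers).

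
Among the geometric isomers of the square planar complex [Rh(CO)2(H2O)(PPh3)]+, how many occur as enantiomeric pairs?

0

In a square planar complex each vertex has one trans partner and two cis neighbours.
Working through the distinct placements yields 2 geometric isomers: CO cis; CO trans.
Each arrangement has an internal mirror plane or centre of symmetry, so none is chiral.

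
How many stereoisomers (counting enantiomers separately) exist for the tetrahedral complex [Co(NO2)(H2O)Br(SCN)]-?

2

All four vertices of a tetrahedron are equivalent and mutually adjacent, so cis/trans isomerism cannot arise.
Only one geometric arrangement is possible; it has no improper symmetry element, so it exists as a pair of enantiomers (2 stereoisomers).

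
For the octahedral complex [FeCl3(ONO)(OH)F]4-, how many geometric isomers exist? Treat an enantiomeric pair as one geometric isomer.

In an octahedral complex each vertex has one trans partner and four cis neighbours.
The distinct arrangements are (4 in all): Cl mer (3 arrangements); Cl fac (chiral).

4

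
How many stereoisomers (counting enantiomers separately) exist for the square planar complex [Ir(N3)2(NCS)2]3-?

2

In a square planar complex each vertex has one trans partner and two cis neighbours.
There are 2 geometric isomers: N3 cis; N3 trans.
Each arrangement has an internal mirror plane or centre of symmetry, so none is chiral.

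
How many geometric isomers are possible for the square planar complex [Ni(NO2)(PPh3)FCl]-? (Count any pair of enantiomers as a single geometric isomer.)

3

Working through the distinct placements yields 3 geometric isomers: (Cl/NO2 trans, F/PPh3 trans); (Cl/PPh3 trans, F/NO2 trans); (Cl/F trans, NO2/PPh3 trans).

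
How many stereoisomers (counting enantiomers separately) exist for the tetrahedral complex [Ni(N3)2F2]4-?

In a tetrahedral complex all four positions are equivalent and every pair of ligands is adjacent — there is no cis/trans distinction.
Only one geometric arrangement is possible.

1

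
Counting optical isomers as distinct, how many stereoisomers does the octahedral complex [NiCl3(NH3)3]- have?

In an octahedral complex each vertex has one trans partner and four cis neighbours.
Working through the distinct placements yields 2 geometric isomers: Cl mer; Cl fac.
Each arrangement has an internal mirror plane or centre of symmetry, so none is chiral.

2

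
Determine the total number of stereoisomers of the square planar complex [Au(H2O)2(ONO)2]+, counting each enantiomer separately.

A square has two trans pairs of vertices; adjacent vertices are cis.
There are 2 geometric isomers: H2O cis; H2O trans.
Each arrangement has an internal mirror plane or centre of symmetry, so none is chiral.

2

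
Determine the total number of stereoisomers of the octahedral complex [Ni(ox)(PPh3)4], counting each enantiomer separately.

An octahedron has six vertices in three trans pairs; every non-trans pair is cis.
Each ox is bidentate and must span two cis positions.
Only one geometric arrangement is possible.

1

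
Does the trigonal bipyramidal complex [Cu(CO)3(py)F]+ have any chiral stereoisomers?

Systematic placement gives 4 geometric isomers: py equatorial, F equatorial; py equatorial, F axial; py axial, F equatorial; py axial, F axial.
Each arrangement has an internal mirror plane or centre of symmetry, so none is chiral.

no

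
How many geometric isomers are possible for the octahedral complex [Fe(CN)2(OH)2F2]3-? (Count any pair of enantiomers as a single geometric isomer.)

The six octahedral sites form three mutually perpendicular trans pairs.
There are 5 geometric isomers: CN trans, OH trans, F trans; CN trans, OH cis, F cis; CN cis, OH trans, F cis; CN cis, OH cis, F cis (chiral); CN cis, OH cis, F trans.

5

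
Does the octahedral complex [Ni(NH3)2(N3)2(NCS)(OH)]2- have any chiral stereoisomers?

yes

There are 6 geometric isomers: NH3 cis, N3 trans; NH3 trans, N3 trans; NH3 cis, N3 cis (3 arrangements, 2 chiral); NH3 trans, N3 cis.
Of these, 2 lack any improper symmetry element and so occur as enantiomeric pairs, giving 6 + 2 = 8 stereoisomers in total.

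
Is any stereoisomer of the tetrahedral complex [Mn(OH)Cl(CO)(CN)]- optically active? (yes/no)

yes

In a tetrahedral complex all four positions are equivalent and every pair of ligands is adjacent — there is no cis/trans distinction.
Only one geometric arrangement is possible; it has no improper symmetry element, so it exists as a pair of enantiomers (2 stereoisomers).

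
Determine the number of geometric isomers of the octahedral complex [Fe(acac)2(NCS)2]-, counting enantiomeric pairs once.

Each acac is bidentate and must span two cis positions.
Working through the distinct placements yields 2 geometric isomers: NCS trans; NCS cis (chiral).

2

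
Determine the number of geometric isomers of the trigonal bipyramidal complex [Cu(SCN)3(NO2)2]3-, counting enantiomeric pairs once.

3

A trigonal bipyramid has two axial and three equatorial sites, which are chemically inequivalent.
Working through the distinct placements yields 3 geometric isomers: NO2 both axial; NO2 one axial, one equatorial; NO2 both equatorial.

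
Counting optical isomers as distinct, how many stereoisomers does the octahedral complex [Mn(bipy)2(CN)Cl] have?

3

In an octahedral complex each vertex has one trans partner and four cis neighbours.
Each bipy is bidentate and must span two cis positions.
Working through the distinct placements yields 2 geometric isomers: CN and Cl mutually trans; CN and Cl mutually cis (chiral).
One of these lacks any improper symmetry element and so occurs as an enantiomeric pair, giving 2 + 1 = 3 stereoisomers in total.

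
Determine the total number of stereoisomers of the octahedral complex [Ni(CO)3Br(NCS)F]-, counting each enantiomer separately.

5

An octahedron has six vertices in three trans pairs; every non-trans pair is cis.
Working through the distinct placements yields 4 geometric isomers: CO mer (3 arrangements); CO fac (chiral).
One of these lacks any improper symmetry element and so occurs as an enantiomeric pair, giving 4 + 1 = 5 stereoisomers in total.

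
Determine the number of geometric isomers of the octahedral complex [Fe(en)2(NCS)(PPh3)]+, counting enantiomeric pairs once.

2

Each en is bidentate and must span two cis positions.
There are 2 geometric isomers: NCS and PPh3 mutually trans; NCS and PPh3 mutually cis (chiral).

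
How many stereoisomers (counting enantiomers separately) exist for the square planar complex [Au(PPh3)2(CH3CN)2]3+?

2

In a square planar complex each vertex has one trans partner and two cis neighbours.
There are 2 geometric isomers: PPh3 cis; PPh3 trans.
Each arrangement has an internal mirror plane or centre of symmetry, so none is chiral.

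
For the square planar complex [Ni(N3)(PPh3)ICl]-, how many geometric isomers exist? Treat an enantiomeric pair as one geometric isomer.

A square has two trans pairs of vertices; adjacent vertices are cis.
Systematic placement gives 3 geometric isomers: (Cl/N3 trans, I/PPh3 trans); (Cl/PPh3 trans, I/N3 trans); (Cl/I trans, N3/PPh3 trans).

3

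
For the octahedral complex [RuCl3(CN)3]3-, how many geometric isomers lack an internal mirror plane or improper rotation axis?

0

There are 2 geometric isomers: Cl mer; Cl fac.
Each arrangement has an internal mirror plane or centre of symmetry, so none is chiral.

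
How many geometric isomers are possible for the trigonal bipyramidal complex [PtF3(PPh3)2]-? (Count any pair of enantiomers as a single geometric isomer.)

There are 3 geometric isomers: PPh3 both equatorial; PPh3 one axial, one equatorial; PPh3 both axial.

3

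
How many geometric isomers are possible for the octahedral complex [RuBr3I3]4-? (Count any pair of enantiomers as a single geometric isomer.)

An octahedron has six vertices in three trans pairs; every non-trans pair is cis.
There are 2 geometric isomers: Br mer; Br fac.

2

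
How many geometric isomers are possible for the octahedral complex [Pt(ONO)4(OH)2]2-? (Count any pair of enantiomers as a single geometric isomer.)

The six octahedral sites form three mutually perpendicular trans pairs.
The distinct arrangements are (2 in all): OH trans; OH cis.

2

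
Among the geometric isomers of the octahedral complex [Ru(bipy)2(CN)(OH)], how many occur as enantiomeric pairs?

1

The six octahedral sites form three mutually perpendicular trans pairs.
Each bipy is bidentate and must span two cis positions.
Systematic placement gives 2 geometric isomers: CN and OH mutually trans; CN and OH mutually cis (chiral).
One of these lacks any improper symmetry element and so occurs as an enantiomeric pair, giving 2 + 1 = 3 stereoisomers in total.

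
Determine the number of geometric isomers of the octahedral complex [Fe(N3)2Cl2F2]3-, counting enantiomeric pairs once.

In an octahedral complex each vertex has one trans partner and four cis neighbours.
Systematic placement gives 5 geometric isomers: N3 trans, Cl trans, F trans; N3 cis, Cl trans, F cis; N3 trans, Cl cis, F cis; N3 cis, Cl cis, F cis (chiral); N3 cis, Cl cis, F trans.

5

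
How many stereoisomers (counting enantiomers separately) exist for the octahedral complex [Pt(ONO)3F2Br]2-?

The six octahedral sites form three mutually perpendicular trans pairs.
The distinct arrangements are (3 in all): ONO mer, F cis; ONO mer, F trans; ONO fac, F cis.
Each arrangement has an internal mirror plane or centre of symmetry, so none is chiral.

3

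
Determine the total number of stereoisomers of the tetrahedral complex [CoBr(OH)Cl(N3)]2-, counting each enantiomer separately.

Only one geometric arrangement is possible; it has no improper symmetry element, so it exists as a pair of enantiomers (2 stereoisomers).

2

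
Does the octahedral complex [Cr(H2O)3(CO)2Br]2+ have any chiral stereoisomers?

The six octahedral sites form three mutually perpendicular trans pairs.
The distinct arrangements are (3 in all): H2O mer, CO cis; H2O mer, CO trans; H2O fac, CO cis.
Each arrangement has an internal mirror plane or centre of symmetry, so none is chiral.

no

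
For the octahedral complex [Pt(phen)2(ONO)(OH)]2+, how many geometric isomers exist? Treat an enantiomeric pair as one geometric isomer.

Each phen is bidentate and must span two cis positions.
There are 2 geometric isomers: ONO and OH mutually trans; ONO and OH mutually cis (chiral).

2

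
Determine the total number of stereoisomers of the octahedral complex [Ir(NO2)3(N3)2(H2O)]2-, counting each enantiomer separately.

In an octahedral complex each vertex has one trans partner and four cis neighbours.
Working through the distinct placements yields 3 geometric isomers: NO2 mer, N3 cis; NO2 mer, N3 trans; NO2 fac, N3 cis.
Each arrangement has an internal mirror plane or centre of symmetry, so none is chiral.

3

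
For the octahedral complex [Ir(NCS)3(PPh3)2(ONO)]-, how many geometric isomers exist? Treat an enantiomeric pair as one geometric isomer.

3

An octahedron has six vertices in three trans pairs; every non-trans pair is cis.
The distinct arrangements are (3 in all): NCS mer, PPh3 trans; NCS mer, PPh3 cis; NCS fac, PPh3 cis.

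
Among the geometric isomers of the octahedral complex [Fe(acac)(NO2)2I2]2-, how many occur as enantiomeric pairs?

1

An octahedron has six vertices in three trans pairs; every non-trans pair is cis.
Each acac is bidentate and must span two cis positions.
Systematic placement gives 3 geometric isomers: NO2 cis, I trans; NO2 cis, I cis (chiral); NO2 trans, I cis.
One of these lacks any improper symmetry element and so occurs as an enantiomeric pair, giving 3 + 1 = 4 stereoisomers in total.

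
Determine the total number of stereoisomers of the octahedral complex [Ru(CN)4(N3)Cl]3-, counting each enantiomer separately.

An octahedron has six vertices in three trans pairs; every non-trans pair is cis.
The distinct arrangements are (2 in all): N3 and Cl mutually trans; N3 and Cl mutually cis.
Each arrangement has an internal mirror plane or centre of symmetry, so none is chiral.

2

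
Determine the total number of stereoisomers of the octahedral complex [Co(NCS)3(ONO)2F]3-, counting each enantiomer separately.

The distinct arrangements are (3 in all): NCS mer, ONO trans; NCS fac, ONO cis; NCS mer, ONO cis.
Each arrangement has an internal mirror plane or centre of symmetry, so none is chiral.

3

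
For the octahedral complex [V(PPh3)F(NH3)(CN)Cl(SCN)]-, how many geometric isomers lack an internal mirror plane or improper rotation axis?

Systematic enumeration (placing each ligand type in turn and discarding arrangements equivalent by rotation or reflection) gives 15 geometric isomers.
Of these, 15 lack any improper symmetry element and so occur as enantiomeric pairs, giving 15 + 15 = 30 stereoisomers in total.

15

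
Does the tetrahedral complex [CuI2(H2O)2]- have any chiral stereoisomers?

Only one geometric arrangement is possible.

no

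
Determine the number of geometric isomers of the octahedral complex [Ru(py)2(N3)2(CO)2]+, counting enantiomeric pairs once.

Systematic placement gives 5 geometric isomers: py trans, N3 trans, CO trans; py cis, N3 cis, CO trans; py trans, N3 cis, CO cis; py cis, N3 cis, CO cis (chiral); py cis, N3 trans, CO cis.

5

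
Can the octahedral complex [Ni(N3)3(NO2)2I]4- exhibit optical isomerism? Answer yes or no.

The distinct arrangements are (3 in all): N3 mer, NO2 trans; N3 fac, NO2 cis; N3 mer, NO2 cis.
Each arrangement has an internal mirror plane or centre of symmetry, so none is chiral.

no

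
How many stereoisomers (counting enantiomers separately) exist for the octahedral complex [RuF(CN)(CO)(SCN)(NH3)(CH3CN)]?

30

Exhaustive case analysis gives 15 geometric isomers.
Of these, 15 lack any improper symmetry element and so occur as enantiomeric pairs, giving 15 + 15 = 30 stereoisomers in total.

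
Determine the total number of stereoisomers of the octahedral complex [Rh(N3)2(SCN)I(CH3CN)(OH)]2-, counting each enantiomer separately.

15

The six octahedral sites form three mutually perpendicular trans pairs.
Placing the ligands in turn and identifying arrangements related by rotation or reflection leaves 9 distinct geometric isomers.
Of these, 6 lack any improper symmetry element and so occur as enantiomeric pairs, giving 9 + 6 = 15 stereoisomers in total.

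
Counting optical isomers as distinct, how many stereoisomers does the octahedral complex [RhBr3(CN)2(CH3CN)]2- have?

3

In an octahedral complex each vertex has one trans partner and four cis neighbours.
The distinct arrangements are (3 in all): Br mer, CN trans; Br mer, CN cis; Br fac, CN cis.
Each arrangement has an internal mirror plane or centre of symmetry, so none is chiral.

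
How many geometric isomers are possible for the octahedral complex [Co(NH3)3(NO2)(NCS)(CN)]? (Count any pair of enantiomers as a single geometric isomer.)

In an octahedral complex each vertex has one trans partner and four cis neighbours.
Systematic placement gives 4 geometric isomers: NH3 mer (3 arrangements); NH3 fac (chiral).

4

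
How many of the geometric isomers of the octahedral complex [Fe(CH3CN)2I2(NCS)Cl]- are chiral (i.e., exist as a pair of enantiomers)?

There are 6 geometric isomers: CH3CN trans, I cis; CH3CN trans, I trans; CH3CN cis, I cis (3 arrangements, 2 chiral); CH3CN cis, I trans.
Of these, 2 lack any improper symmetry element and so occur as enantiomeric pairs, giving 6 + 2 = 8 stereoisomers in total.

2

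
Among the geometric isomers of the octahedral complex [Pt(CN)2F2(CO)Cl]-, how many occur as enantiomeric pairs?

The six octahedral sites form three mutually perpendicular trans pairs.
The distinct arrangements are (6 in all): CN trans, F trans; CN trans, F cis; CN cis, F trans; CN cis, F cis (3 arrangements, 2 chiral).
Of these, 2 lack any improper symmetry element and so occur as enantiomeric pairs, giving 6 + 2 = 8 stereoisomers in total.

2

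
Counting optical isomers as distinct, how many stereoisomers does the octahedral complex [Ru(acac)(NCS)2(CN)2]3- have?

4

The six octahedral sites form three mutually perpendicular trans pairs.
Each acac is bidentate and must span two cis positions.
The distinct arrangements are (3 in all): NCS cis, CN trans; NCS cis, CN cis (chiral); NCS trans, CN cis.
One of these lacks any improper symmetry element and so occurs as an enantiomeric pair, giving 3 + 1 = 4 stereoisomers in total.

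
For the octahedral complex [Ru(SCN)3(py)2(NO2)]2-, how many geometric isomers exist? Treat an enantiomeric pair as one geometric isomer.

3

There are 3 geometric isomers: SCN mer, py trans; SCN fac, py cis; SCN mer, py cis.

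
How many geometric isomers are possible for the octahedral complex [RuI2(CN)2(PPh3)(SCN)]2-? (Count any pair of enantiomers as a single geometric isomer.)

The distinct arrangements are (6 in all): I trans, CN trans; I cis, CN trans; I cis, CN cis (3 arrangements, 2 chiral); I trans, CN cis.

6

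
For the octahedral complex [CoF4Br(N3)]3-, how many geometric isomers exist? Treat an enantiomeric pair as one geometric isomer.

In an octahedral complex each vertex has one trans partner and four cis neighbours.
The distinct arrangements are (2 in all): Br and N3 mutually cis; Br and N3 mutually trans.

2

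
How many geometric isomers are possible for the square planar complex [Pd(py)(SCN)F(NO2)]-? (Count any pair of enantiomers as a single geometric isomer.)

A square has two trans pairs of vertices; adjacent vertices are cis.
Systematic placement gives 3 geometric isomers: (F/SCN trans, NO2/py trans); (F/py trans, NO2/SCN trans); (F/NO2 trans, SCN/py trans).

3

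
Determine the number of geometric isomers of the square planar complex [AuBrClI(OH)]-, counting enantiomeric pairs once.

A square has two trans pairs of vertices; adjacent vertices are cis.
Systematic placement gives 3 geometric isomers: (Br/I trans, Cl/OH trans); (Br/OH trans, Cl/I trans); (Br/Cl trans, I/OH trans).

3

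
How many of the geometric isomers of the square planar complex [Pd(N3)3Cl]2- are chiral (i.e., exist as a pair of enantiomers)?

0

A square has two trans pairs of vertices; adjacent vertices are cis.
Only one geometric arrangement is possible.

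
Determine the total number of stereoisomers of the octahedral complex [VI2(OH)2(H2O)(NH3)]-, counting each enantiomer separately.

8

In an octahedral complex each vertex has one trans partner and four cis neighbours.
Working through the distinct placements yields 6 geometric isomers: I cis, OH trans; I cis, OH cis (3 arrangements, 2 chiral); I trans, OH trans; I trans, OH cis.
Of these, 2 lack any improper symmetry element and so occur as enantiomeric pairs, giving 6 + 2 = 8 stereoisomers in total.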